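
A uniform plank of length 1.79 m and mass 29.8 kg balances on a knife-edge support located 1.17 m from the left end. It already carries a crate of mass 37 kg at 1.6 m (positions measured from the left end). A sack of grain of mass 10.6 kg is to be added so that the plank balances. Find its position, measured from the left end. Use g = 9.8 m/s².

x ≈ 0.442 m from the left end

Choose the knife-edge support (at 1.17 m from the left end) as the axis so the support reaction has zero arm there.
Beam weight: 29.8 × 9.8 = 292 N down at 0.895 m → arm 0.275 m, τ = 292 × 0.275 = 80.3 N·m counterclockwise.
Crate: 37 × 9.8 = 362.6 N down at 1.6 m → arm 0.43 m, τ = 362.6 × 0.43 = 155.9 N·m clockwise.
Net moment of existing loads = 75.6 N·m clockwise.
The sack of grain weighs 10.6 × 9.8 = 103.9 N and must supply an equal counterclockwise moment, so its lever arm about the knife-edge support is 75.6 / 103.9 = 0.728 m.
That puts it at 1.17 − 0.728 = 0.442 m from the left end.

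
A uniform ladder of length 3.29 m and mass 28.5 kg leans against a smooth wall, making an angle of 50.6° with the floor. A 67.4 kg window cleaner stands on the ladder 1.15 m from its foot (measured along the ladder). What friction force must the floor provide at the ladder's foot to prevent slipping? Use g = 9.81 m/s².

Taking torques about the foot of the ladder:
Ladder weight 28.5×9.81 = 279.6 N acts at 1.645 m along the ladder; its horizontal arm is 1.645·cos50.6° = 1.044 m → τ = 291.9 N·m clockwise.
Window cleaner: 67.4×9.81 = 661.2 N at 1.15 m → arm 0.7299 m → τ = 482.6 N·m clockwise.
Wall normal N acts horizontally at the top; its moment arm is the height L sinθ = 3.29·sin50.6° = 2.542 m, counterclockwise.
Balancing moments: N × 2.542 = 774.5, giving N = 305 N.
ΣFx = 0: friction at the foot balances the wall's push, so f = N_wall = 305 N.

f ≈ 305 N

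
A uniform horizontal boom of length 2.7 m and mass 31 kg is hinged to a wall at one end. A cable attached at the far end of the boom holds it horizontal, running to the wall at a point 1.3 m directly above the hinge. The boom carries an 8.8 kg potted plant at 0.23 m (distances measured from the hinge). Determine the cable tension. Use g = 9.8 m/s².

T ≈ 367 N

About the hinge:
Beam weight: 31 × 9.8 = 303.8 N down at 1.35 m → arm 1.35 m, τ = 303.8 × 1.35 = 410.1 N·m clockwise.
Potted plant: 8.8 × 9.8 = 86.24 N down at 0.23 m → arm 0.23 m, τ = 86.24 × 0.23 = 19.84 N·m clockwise.
Total clockwise load moment = 429.9 N·m.
The cable tension T acts at 2.7 m; only its component perpendicular to the boom, T sinθ, produces torque. sinθ = h/√(h²+d²) = 1.3/√(1.3²+2.7²) = 0.4338.
Στ = 0 ⇒ T × 2.7 × 0.4338 = 429.9 ⇒ T = 429.9 / 1.171 = 367 N.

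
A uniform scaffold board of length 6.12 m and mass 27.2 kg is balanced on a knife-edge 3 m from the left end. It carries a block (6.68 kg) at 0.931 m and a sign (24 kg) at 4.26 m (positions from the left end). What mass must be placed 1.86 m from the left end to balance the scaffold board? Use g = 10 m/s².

m ≈ 15.8 kg

Take moments about the knife-edge (at 3 m from the left end).
Beam weight: 27.2 × 10 = 272 N down at 3.06 m → arm 0.06 m, τ = 272 × 0.06 = 16.32 N·m clockwise.
Block: 6.68 × 10 = 66.8 N down at 0.931 m → arm 2.069 m, τ = 66.8 × 2.069 = 138.2 N·m counterclockwise.
Sign: 24 × 10 = 240 N down at 4.26 m → arm 1.26 m, τ = 240 × 1.26 = 302.4 N·m clockwise.
Net moment of known loads = 180.5 N·m clockwise.
An unknown mass m at 1.86 m has arm 1.14 m; its moment is m·g·1.14 counterclockwise.
For rotational equilibrium, m × 10 × 1.14 = 180.5, so m = 180.5 / (10 × 1.14) = 15.8 kg.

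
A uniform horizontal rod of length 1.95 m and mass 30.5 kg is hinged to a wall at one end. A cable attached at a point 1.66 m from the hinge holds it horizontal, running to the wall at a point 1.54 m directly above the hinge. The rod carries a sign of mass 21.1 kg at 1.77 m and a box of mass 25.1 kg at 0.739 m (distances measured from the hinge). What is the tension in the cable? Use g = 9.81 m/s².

T ≈ 744 N

Sum moments about the hinge (the unknown hinge reaction has zero arm there).
Beam weight: 30.5 × 9.81 = 299.2 N down at 0.975 m → arm 0.975 m, τ = 299.2 × 0.975 = 291.7 N·m clockwise.
Sign: 21.1 × 9.81 = 207 N down at 1.77 m → arm 1.77 m, τ = 207 × 1.77 = 366.4 N·m clockwise.
Box: 25.1 × 9.81 = 246.2 N down at 0.739 m → arm 0.739 m, τ = 246.2 × 0.739 = 181.9 N·m clockwise.
Total clockwise load moment = 840 N·m.
The cable tension T acts at 1.66 m; only its component perpendicular to the rod, T sinθ, produces torque. sinθ = h/√(h²+d²) = 1.54/√(1.54²+1.66²) = 0.6801.
Στ = 0 ⇒ T × 1.66 × 0.6801 = 840 ⇒ T = 840 / 1.129 = 744 N.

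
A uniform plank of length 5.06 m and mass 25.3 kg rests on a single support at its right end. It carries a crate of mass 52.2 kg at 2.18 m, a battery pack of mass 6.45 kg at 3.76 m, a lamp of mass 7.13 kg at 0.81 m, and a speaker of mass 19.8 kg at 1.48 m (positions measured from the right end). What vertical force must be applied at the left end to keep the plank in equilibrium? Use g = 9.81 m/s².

Take moments about the right end.
Beam weight: 25.3 × 9.81 = 248.2 N down at 2.53 m → arm 2.53 m, τ = 248.2 × 2.53 = 627.9 N·m counterclockwise.
Crate: 52.2 × 9.81 = 512.1 N down at 2.18 m → arm 2.18 m, τ = 512.1 × 2.18 = 1116 N·m counterclockwise.
Battery pack: 6.45 × 9.81 = 63.27 N down at 3.76 m → arm 3.76 m, τ = 63.27 × 3.76 = 237.9 N·m counterclockwise.
Lamp: 7.13 × 9.81 = 69.95 N down at 0.81 m → arm 0.81 m, τ = 69.95 × 0.81 = 56.66 N·m counterclockwise.
Speaker: 19.8 × 9.81 = 194.2 N down at 1.48 m → arm 1.48 m, τ = 194.2 × 1.48 = 287.4 N·m counterclockwise.
Net moment of the loads = 2326 N·m counterclockwise.
The upward force F acts at the left end, arm 5.06 m, giving F × 5.06 clockwise.
For rotational equilibrium, F × 5.06 = 2326, so F = 2326 / 5.06 = 460 N.

F ≈ 460 N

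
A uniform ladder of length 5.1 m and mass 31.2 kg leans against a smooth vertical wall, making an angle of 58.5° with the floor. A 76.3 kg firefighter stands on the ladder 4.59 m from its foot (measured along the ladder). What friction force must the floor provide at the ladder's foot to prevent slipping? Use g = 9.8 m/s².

Sum moments about the foot of the ladder (the floor normal and friction both act there and drop out).
Ladder weight 31.2×9.8 = 305.8 N acts at 2.55 m along the ladder; its horizontal arm is 2.55·cos58.5° = 1.332 m → τ = 407.3 N·m clockwise.
Firefighter: 76.3×9.8 = 747.7 N at 4.59 m → arm 2.398 m → τ = 1793 N·m clockwise.
Wall normal N acts horizontally at the top; its moment arm is the height L sinθ = 5.1·sin58.5° = 4.348 m, counterclockwise.
Setting net torque to zero: N × 4.348 = 2200 → N = 506 N.
ΣFx = 0: friction at the foot balances the wall's push, so f = N_wall = 506 N.

f ≈ 506 N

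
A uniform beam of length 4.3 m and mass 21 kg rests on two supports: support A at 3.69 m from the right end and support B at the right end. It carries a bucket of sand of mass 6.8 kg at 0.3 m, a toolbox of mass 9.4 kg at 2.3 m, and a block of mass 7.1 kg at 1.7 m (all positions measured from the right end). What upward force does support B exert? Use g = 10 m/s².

R_B ≈ 224 N

Taking torques about support A:
Beam weight: 21 × 10 = 210 N down at 2.15 m → arm 1.54 m, τ = 210 × 1.54 = 323.4 N·m clockwise.
Bucket of sand: 6.8 × 10 = 68 N down at 0.3 m → arm 3.39 m, τ = 68 × 3.39 = 230.5 N·m clockwise.
Toolbox: 9.4 × 10 = 94 N down at 2.3 m → arm 1.39 m, τ = 94 × 1.39 = 130.7 N·m clockwise.
Block: 7.1 × 10 = 71 N down at 1.7 m → arm 1.99 m, τ = 71 × 1.99 = 141.3 N·m clockwise.
Net load moment about support A = 825.9 N·m clockwise.
Reaction R at support B is upward at 0 m, arm 3.69 m → moment R × 3.69 counterclockwise.
Balancing moments: R × 3.69 = 825.9, giving R = 224 N.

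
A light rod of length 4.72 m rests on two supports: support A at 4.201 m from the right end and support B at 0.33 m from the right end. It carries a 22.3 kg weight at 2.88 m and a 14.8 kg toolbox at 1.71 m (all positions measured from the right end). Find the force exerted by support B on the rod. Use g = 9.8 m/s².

R_B ≈ 168 N

Sum moments about support A (its reaction then has zero moment arm).
Weight: 22.3 × 9.8 = 218.5 N down at 2.88 m → arm 1.321 m, τ = 218.5 × 1.321 = 288.6 N·m clockwise.
Toolbox: 14.8 × 9.8 = 145 N down at 1.71 m → arm 2.491 m, τ = 145 × 2.491 = 361.2 N·m clockwise.
Net load moment about support A = 649.8 N·m clockwise.
Reaction R at support B is upward at 0.33 m, arm 3.871 m → moment R × 3.871 counterclockwise.
Balancing moments: R × 3.871 = 649.8, giving R = 168 N.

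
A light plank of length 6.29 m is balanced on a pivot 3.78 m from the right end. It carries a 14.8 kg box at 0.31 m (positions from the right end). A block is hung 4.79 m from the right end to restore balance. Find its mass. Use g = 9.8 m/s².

Taking torques about the pivot (at 3.78 m from the right end):
Box: 14.8 × 9.8 = 145 N down at 0.31 m → arm 3.47 m, τ = 145 × 3.47 = 503.2 N·m clockwise.
Net moment of known loads = 503.2 N·m clockwise.
An unknown mass m at 4.79 m has arm 1.01 m; its moment is m·g·1.01 counterclockwise.
Setting net torque to zero: m × 9.8 × 1.01 = 503.2 → m = 503.2 / (9.8 × 1.01) = 50.8 kg.

m ≈ 50.8 kg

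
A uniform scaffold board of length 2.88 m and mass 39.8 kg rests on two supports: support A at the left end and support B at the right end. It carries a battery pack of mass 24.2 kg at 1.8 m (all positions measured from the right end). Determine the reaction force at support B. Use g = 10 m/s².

Take moments about support A.
Beam weight: 39.8 × 10 = 398 N down at 1.44 m → arm 1.44 m, τ = 398 × 1.44 = 573.1 N·m clockwise.
Battery pack: 24.2 × 10 = 242 N down at 1.8 m → arm 1.08 m, τ = 242 × 1.08 = 261.4 N·m clockwise.
Net load moment about support A = 834.5 N·m clockwise.
Reaction R at support B is upward at 0 m, arm 2.88 m → moment R × 2.88 counterclockwise.
Στ = 0 ⇒ R × 2.88 = 834.5 ⇒ R = 290 N.

R_B ≈ 290 N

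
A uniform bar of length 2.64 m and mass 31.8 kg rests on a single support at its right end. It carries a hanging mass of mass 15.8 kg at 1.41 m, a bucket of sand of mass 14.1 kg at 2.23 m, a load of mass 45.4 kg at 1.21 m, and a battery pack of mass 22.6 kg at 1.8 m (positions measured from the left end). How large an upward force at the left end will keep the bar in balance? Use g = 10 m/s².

About the right end:
Beam weight: 31.8 × 10 = 318 N down at 1.32 m → arm 1.32 m, τ = 318 × 1.32 = 419.8 N·m counterclockwise.
Hanging mass: 15.8 × 10 = 158 N down at 1.41 m → arm 1.23 m, τ = 158 × 1.23 = 194.3 N·m counterclockwise.
Bucket of sand: 14.1 × 10 = 141 N down at 2.23 m → arm 0.41 m, τ = 141 × 0.41 = 57.81 N·m counterclockwise.
Load: 45.4 × 10 = 454 N down at 1.21 m → arm 1.43 m, τ = 454 × 1.43 = 649.2 N·m counterclockwise.
Battery pack: 22.6 × 10 = 226 N down at 1.8 m → arm 0.84 m, τ = 226 × 0.84 = 189.8 N·m counterclockwise.
Net moment of the loads = 1511 N·m counterclockwise.
The upward force F acts at the left end, arm 2.64 m, giving F × 2.64 clockwise.
Balancing moments: F × 2.64 = 1511, giving F = 1511 / 2.64 = 572 N.

F ≈ 572 N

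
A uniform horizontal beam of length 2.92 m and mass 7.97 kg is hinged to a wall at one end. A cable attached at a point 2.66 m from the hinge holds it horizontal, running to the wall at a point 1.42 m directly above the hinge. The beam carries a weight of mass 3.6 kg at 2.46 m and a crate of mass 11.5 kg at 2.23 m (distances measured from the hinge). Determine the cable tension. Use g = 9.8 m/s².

Take moments about the hinge.
Beam weight: 7.97 × 9.8 = 78.11 N down at 1.46 m → arm 1.46 m, τ = 78.11 × 1.46 = 114 N·m clockwise.
Weight: 3.6 × 9.8 = 35.28 N down at 2.46 m → arm 2.46 m, τ = 35.28 × 2.46 = 86.79 N·m clockwise.
Crate: 11.5 × 9.8 = 112.7 N down at 2.23 m → arm 2.23 m, τ = 112.7 × 2.23 = 251.3 N·m clockwise.
Total clockwise load moment = 452.1 N·m.
The cable tension T acts at 2.66 m; only its component perpendicular to the beam, T sinθ, produces torque. sinθ = h/√(h²+d²) = 1.42/√(1.42²+2.66²) = 0.4709.
Στ = 0 ⇒ T × 2.66 × 0.4709 = 452.1 ⇒ T = 452.1 / 1.253 = 361 N.

T ≈ 361 N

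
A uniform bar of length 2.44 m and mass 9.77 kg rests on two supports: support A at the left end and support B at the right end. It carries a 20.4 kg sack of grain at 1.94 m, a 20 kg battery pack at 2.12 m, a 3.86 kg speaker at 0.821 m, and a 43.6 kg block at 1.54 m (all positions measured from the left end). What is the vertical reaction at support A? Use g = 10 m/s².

Taking torques about support B:
Beam weight: 9.77 × 10 = 97.7 N down at 1.22 m → arm 1.22 m, τ = 97.7 × 1.22 = 119.2 N·m counterclockwise.
Sack of grain: 20.4 × 10 = 204 N down at 1.94 m → arm 0.5 m, τ = 204 × 0.5 = 102 N·m counterclockwise.
Battery pack: 20 × 10 = 200 N down at 2.12 m → arm 0.32 m, τ = 200 × 0.32 = 64 N·m counterclockwise.
Speaker: 3.86 × 10 = 38.6 N down at 0.821 m → arm 1.619 m, τ = 38.6 × 1.619 = 62.49 N·m counterclockwise.
Block: 43.6 × 10 = 436 N down at 1.54 m → arm 0.9 m, τ = 436 × 0.9 = 392.4 N·m counterclockwise.
Net load moment about support B = 740.1 N·m counterclockwise.
Reaction R at support A is upward at 0 m, arm 2.44 m → moment R × 2.44 clockwise.
Setting net torque to zero: R × 2.44 = 740.1 → R = 303 N.

R_A ≈ 303 N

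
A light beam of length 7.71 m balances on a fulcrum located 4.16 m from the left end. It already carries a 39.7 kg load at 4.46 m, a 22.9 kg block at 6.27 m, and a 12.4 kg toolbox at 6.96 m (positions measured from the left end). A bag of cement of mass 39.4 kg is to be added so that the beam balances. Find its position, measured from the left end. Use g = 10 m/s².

About the fulcrum (at 4.16 m from the left end):
Load: 39.7 × 10 = 397 N down at 4.46 m → arm 0.3 m, τ = 397 × 0.3 = 119.1 N·m clockwise.
Block: 22.9 × 10 = 229 N down at 6.27 m → arm 2.11 m, τ = 229 × 2.11 = 483.2 N·m clockwise.
Toolbox: 12.4 × 10 = 124 N down at 6.96 m → arm 2.8 m, τ = 124 × 2.8 = 347.2 N·m clockwise.
Net moment of existing loads = 949.5 N·m clockwise.
The bag of cement weighs 39.4 × 10 = 394 N and must supply an equal counterclockwise moment, so its lever arm about the fulcrum is 949.5 / 394 = 2.41 m.
That puts it at 4.16 − 2.41 = 1.75 m from the left end.

x ≈ 1.75 m from the left end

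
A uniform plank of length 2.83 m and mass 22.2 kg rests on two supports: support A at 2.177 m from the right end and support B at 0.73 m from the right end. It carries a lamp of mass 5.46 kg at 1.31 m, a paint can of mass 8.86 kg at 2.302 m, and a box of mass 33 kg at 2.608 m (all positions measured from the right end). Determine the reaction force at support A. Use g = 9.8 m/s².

R_A ≈ 638 N

About support B:
Beam weight: 22.2 × 9.8 = 217.6 N down at 1.415 m → arm 0.685 m, τ = 217.6 × 0.685 = 149.1 N·m counterclockwise.
Lamp: 5.46 × 9.8 = 53.51 N down at 1.31 m → arm 0.58 m, τ = 53.51 × 0.58 = 31.04 N·m counterclockwise.
Paint can: 8.86 × 9.8 = 86.83 N down at 2.302 m → arm 1.572 m, τ = 86.83 × 1.572 = 136.5 N·m counterclockwise.
Box: 33 × 9.8 = 323.4 N down at 2.608 m → arm 1.878 m, τ = 323.4 × 1.878 = 607.3 N·m counterclockwise.
Net load moment about support B = 923.9 N·m counterclockwise.
Reaction R at support A is upward at 2.177 m, arm 1.447 m → moment R × 1.447 clockwise.
Setting net torque to zero: R × 1.447 = 923.9 → R = 638 N.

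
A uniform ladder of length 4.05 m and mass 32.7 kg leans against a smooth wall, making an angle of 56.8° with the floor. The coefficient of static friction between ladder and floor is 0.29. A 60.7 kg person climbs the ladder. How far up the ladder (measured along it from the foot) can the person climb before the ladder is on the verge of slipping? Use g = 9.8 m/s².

d ≈ 1.67 m

Taking torques about the foot of the ladder:
Ladder weight 32.7×9.8 = 320.5 N acts at 2.025 m along the ladder; its horizontal arm is 2.025·cos56.8° = 1.109 m → τ = 355.4 N·m clockwise.
Person weight 60.7×9.8 = 594.9 N at distance d → arm d·cos56.8° → τ = 594.9·d·0.5476 clockwise.
Wall normal N at the top has arm L sinθ = 3.389 m counterclockwise, so Στ = 0 gives N·3.389 = 355.4 + 325.8·d.
ΣFy = 0 ⇒ N_floor = 915.4 N, so the maximum friction is μ_s·N_floor = 0.29×915.4 = 265.5 N. ΣFx = 0 ⇒ N_wall = f, so at the slipping point N = 265.5 N.
Substituting: 265.5×3.389 = 355.4 + 325.8·d ⇒ d = (899.8 − 355.4) / 325.8 = 1.67 m.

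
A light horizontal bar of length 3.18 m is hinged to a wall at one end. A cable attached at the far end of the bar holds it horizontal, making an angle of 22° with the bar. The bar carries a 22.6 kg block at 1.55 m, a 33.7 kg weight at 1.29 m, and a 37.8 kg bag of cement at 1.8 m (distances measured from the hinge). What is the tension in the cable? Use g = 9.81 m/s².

Choose the hinge as the axis so the unknown hinge reaction has zero arm there.
Block: 22.6 × 9.81 = 221.7 N down at 1.55 m → arm 1.55 m, τ = 221.7 × 1.55 = 343.6 N·m clockwise.
Weight: 33.7 × 9.81 = 330.6 N down at 1.29 m → arm 1.29 m, τ = 330.6 × 1.29 = 426.5 N·m clockwise.
Bag of cement: 37.8 × 9.81 = 370.8 N down at 1.8 m → arm 1.8 m, τ = 370.8 × 1.8 = 667.4 N·m clockwise.
Total clockwise load moment = 1438 N·m.
The cable tension T acts at 3.18 m; only its component perpendicular to the bar, T sinθ, produces torque. sin 22° = 0.3746.
Balancing moments: T × 3.18 × 0.3746 = 1438, giving T = 1438 / 1.191 = 1210 N.

T ≈ 1210 N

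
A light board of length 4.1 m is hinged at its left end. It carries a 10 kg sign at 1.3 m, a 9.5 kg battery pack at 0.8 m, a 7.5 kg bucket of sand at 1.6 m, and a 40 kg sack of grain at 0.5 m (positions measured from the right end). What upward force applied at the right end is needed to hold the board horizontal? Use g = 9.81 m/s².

F ≈ 531 N

Sum moments about the left end (the unknown pivot reaction has zero arm there).
Sign: 10 × 9.81 = 98.1 N down at 1.3 m → arm 2.8 m, τ = 98.1 × 2.8 = 274.7 N·m clockwise.
Battery pack: 9.5 × 9.81 = 93.2 N down at 0.8 m → arm 3.3 m, τ = 93.2 × 3.3 = 307.6 N·m clockwise.
Bucket of sand: 7.5 × 9.81 = 73.58 N down at 1.6 m → arm 2.5 m, τ = 73.58 × 2.5 = 183.9 N·m clockwise.
Sack of grain: 40 × 9.81 = 392.4 N down at 0.5 m → arm 3.6 m, τ = 392.4 × 3.6 = 1413 N·m clockwise.
Net moment of the loads = 2179 N·m clockwise.
The upward force F acts at the right end, arm 4.1 m, giving F × 4.1 counterclockwise.
Setting net torque to zero: F × 4.1 = 2179 → F = 2179 / 4.1 = 531 N.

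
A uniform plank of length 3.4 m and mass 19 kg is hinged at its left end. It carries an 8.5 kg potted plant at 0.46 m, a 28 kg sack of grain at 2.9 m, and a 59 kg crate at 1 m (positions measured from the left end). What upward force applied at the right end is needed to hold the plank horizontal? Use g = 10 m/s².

F ≈ 519 N

Take moments about the left end.
Beam weight: 19 × 10 = 190 N down at 1.7 m → arm 1.7 m, τ = 190 × 1.7 = 323 N·m clockwise.
Potted plant: 8.5 × 10 = 85 N down at 0.46 m → arm 0.46 m, τ = 85 × 0.46 = 39.1 N·m clockwise.
Sack of grain: 28 × 10 = 280 N down at 2.9 m → arm 2.9 m, τ = 280 × 2.9 = 812 N·m clockwise.
Crate: 59 × 10 = 590 N down at 1 m → arm 1 m, τ = 590 × 1 = 590 N·m clockwise.
Net moment of the loads = 1764 N·m clockwise.
The upward force F acts at the right end, arm 3.4 m, giving F × 3.4 counterclockwise.
Στ = 0 ⇒ F × 3.4 = 1764 ⇒ F = 1764 / 3.4 = 519 N.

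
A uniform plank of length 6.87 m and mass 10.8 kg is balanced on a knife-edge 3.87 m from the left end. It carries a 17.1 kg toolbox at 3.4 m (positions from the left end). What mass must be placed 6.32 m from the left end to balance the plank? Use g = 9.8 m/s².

Take moments about the knife-edge (at 3.87 m from the left end).
Beam weight: 10.8 × 9.8 = 105.8 N down at 3.435 m → arm 0.435 m, τ = 105.8 × 0.435 = 46.02 N·m counterclockwise.
Toolbox: 17.1 × 9.8 = 167.6 N down at 3.4 m → arm 0.47 m, τ = 167.6 × 0.47 = 78.77 N·m counterclockwise.
Net moment of known loads = 124.8 N·m counterclockwise.
An unknown mass m at 6.32 m has arm 2.45 m; its moment is m·g·2.45 clockwise.
Setting net torque to zero: m × 9.8 × 2.45 = 124.8 → m = 124.8 / (9.8 × 2.45) = 5.2 kg.

m ≈ 5.2 kg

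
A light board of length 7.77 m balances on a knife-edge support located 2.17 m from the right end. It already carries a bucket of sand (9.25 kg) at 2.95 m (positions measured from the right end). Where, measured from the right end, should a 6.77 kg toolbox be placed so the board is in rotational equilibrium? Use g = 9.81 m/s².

Choose the knife-edge support (at 2.17 m from the right end) as the axis so the support reaction has zero arm there.
Bucket of sand: 9.25 × 9.81 = 90.74 N down at 2.95 m → arm 0.78 m, τ = 90.74 × 0.78 = 70.78 N·m counterclockwise.
Net moment of existing loads = 70.78 N·m counterclockwise.
The toolbox weighs 6.77 × 9.81 = 66.41 N and must supply an equal clockwise moment, so its lever arm about the knife-edge support is 70.78 / 66.41 = 1.07 m.
That puts it at 2.17 − 1.07 = 1.1 m from the right end.

x ≈ 1.1 m from the right end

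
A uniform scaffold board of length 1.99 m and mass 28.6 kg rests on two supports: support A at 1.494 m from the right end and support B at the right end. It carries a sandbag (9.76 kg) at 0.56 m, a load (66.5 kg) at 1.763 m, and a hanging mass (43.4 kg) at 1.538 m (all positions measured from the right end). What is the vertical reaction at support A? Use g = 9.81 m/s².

Taking torques about support B:
Beam weight: 28.6 × 9.81 = 280.6 N down at 0.995 m → arm 0.995 m, τ = 280.6 × 0.995 = 279.2 N·m counterclockwise.
Sandbag: 9.76 × 9.81 = 95.75 N down at 0.56 m → arm 0.56 m, τ = 95.75 × 0.56 = 53.62 N·m counterclockwise.
Load: 66.5 × 9.81 = 652.4 N down at 1.763 m → arm 1.763 m, τ = 652.4 × 1.763 = 1150 N·m counterclockwise.
Hanging mass: 43.4 × 9.81 = 425.8 N down at 1.538 m → arm 1.538 m, τ = 425.8 × 1.538 = 654.9 N·m counterclockwise.
Net load moment about support B = 2138 N·m counterclockwise.
Reaction R at support A is upward at 1.494 m, arm 1.494 m → moment R × 1.494 clockwise.
Στ = 0 ⇒ R × 1.494 = 2138 ⇒ R = 1430 N.

R_A ≈ 1430 N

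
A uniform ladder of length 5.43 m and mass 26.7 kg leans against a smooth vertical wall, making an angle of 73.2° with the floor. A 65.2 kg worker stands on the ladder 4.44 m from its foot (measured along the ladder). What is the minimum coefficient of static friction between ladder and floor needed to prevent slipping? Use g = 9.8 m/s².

Sum moments about the foot of the ladder (the floor normal and friction both act there and drop out).
Ladder weight 26.7×9.8 = 261.7 N acts at 2.715 m along the ladder; its horizontal arm is 2.715·cos73.2° = 0.7847 m → τ = 205.4 N·m clockwise.
Worker: 65.2×9.8 = 639 N at 4.44 m → arm 1.283 m → τ = 819.8 N·m clockwise.
Wall normal N acts horizontally at the top; its moment arm is the height L sinθ = 5.43·sin73.2° = 5.198 m, counterclockwise.
Στ = 0 ⇒ N × 5.198 = 1025 ⇒ N = 197.2 N.
ΣFx = 0 ⇒ f = N_wall = 197.2 N. ΣFy = 0 ⇒ N_floor = 900.7 N.
μ_min = f / N_floor = 197.2 / 900.7 = 0.219.

μ_min ≈ 0.219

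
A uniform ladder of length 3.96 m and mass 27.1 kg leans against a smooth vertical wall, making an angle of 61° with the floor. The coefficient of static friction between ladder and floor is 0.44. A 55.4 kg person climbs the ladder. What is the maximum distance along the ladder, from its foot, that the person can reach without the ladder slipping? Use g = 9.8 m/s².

d ≈ 3.71 m

Sum moments about the foot of the ladder (the floor normal and friction both act there and drop out).
Ladder weight 27.1×9.8 = 265.6 N acts at 1.98 m along the ladder; its horizontal arm is 1.98·cos61° = 0.9599 m → τ = 254.9 N·m clockwise.
Person weight 55.4×9.8 = 542.9 N at distance d → arm d·cos61° → τ = 542.9·d·0.4848 clockwise.
Wall normal N at the top has arm L sinθ = 3.463 m counterclockwise, so Στ = 0 gives N·3.463 = 254.9 + 263.2·d.
ΣFy = 0 ⇒ N_floor = 808.5 N, so the maximum friction is μ_s·N_floor = 0.44×808.5 = 355.7 N. ΣFx = 0 ⇒ N_wall = f, so at the slipping point N = 355.7 N.
Substituting: 355.7×3.463 = 254.9 + 263.2·d ⇒ d = (1232 − 254.9) / 263.2 = 3.71 m.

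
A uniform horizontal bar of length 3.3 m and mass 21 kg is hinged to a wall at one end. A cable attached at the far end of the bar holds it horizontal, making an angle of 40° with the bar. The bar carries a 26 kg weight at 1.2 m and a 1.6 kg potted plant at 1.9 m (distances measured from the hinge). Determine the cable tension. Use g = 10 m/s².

Choose the hinge as the axis so the unknown hinge reaction has zero arm there.
Beam weight: 21 × 10 = 210 N down at 1.65 m → arm 1.65 m, τ = 210 × 1.65 = 346.5 N·m clockwise.
Weight: 26 × 10 = 260 N down at 1.2 m → arm 1.2 m, τ = 260 × 1.2 = 312 N·m clockwise.
Potted plant: 1.6 × 10 = 16 N down at 1.9 m → arm 1.9 m, τ = 16 × 1.9 = 30.4 N·m clockwise.
Total clockwise load moment = 688.9 N·m.
The cable tension T acts at 3.3 m; only its component perpendicular to the bar, T sinθ, produces torque. sin 40° = 0.6428.
For rotational equilibrium, T × 3.3 × 0.6428 = 688.9, so T = 688.9 / 2.121 = 325 N.

T ≈ 325 N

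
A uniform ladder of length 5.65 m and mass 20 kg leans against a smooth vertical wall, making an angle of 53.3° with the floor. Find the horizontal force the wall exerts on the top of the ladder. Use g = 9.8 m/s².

Sum moments about the foot of the ladder (the floor normal and friction both act there and drop out).
Ladder weight 20×9.8 = 196 N acts at 2.825 m along the ladder; its horizontal arm is 2.825·cos53.3° = 1.688 m → τ = 330.8 N·m clockwise.
Wall normal N acts horizontally at the top; its moment arm is the height L sinθ = 5.65·sin53.3° = 4.53 m, counterclockwise.
Στ = 0 ⇒ N × 4.53 = 330.8 ⇒ N = 73 N.

N_wall ≈ 73 N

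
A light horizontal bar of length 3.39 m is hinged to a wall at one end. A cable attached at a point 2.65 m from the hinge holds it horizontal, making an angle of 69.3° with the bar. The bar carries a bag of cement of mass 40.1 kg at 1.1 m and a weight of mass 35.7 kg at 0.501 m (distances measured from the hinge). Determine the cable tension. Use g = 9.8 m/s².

Take moments about the hinge.
Bag of cement: 40.1 × 9.8 = 393 N down at 1.1 m → arm 1.1 m, τ = 393 × 1.1 = 432.3 N·m clockwise.
Weight: 35.7 × 9.8 = 349.9 N down at 0.501 m → arm 0.501 m, τ = 349.9 × 0.501 = 175.3 N·m clockwise.
Total clockwise load moment = 607.6 N·m.
The cable tension T acts at 2.65 m; only its component perpendicular to the bar, T sinθ, produces torque. sin 69.3° = 0.9354.
For rotational equilibrium, T × 2.65 × 0.9354 = 607.6, so T = 607.6 / 2.479 = 245 N.

T ≈ 245 N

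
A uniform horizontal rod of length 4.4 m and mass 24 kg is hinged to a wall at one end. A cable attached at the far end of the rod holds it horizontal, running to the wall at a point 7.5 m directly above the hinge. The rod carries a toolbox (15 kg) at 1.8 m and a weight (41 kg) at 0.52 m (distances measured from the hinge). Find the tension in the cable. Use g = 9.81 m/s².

T ≈ 261 N

Taking torques about the hinge:
Beam weight: 24 × 9.81 = 235.4 N down at 2.2 m → arm 2.2 m, τ = 235.4 × 2.2 = 517.9 N·m clockwise.
Toolbox: 15 × 9.81 = 147.2 N down at 1.8 m → arm 1.8 m, τ = 147.2 × 1.8 = 265 N·m clockwise.
Weight: 41 × 9.81 = 402.2 N down at 0.52 m → arm 0.52 m, τ = 402.2 × 0.52 = 209.1 N·m clockwise.
Total clockwise load moment = 992 N·m.
The cable tension T acts at 4.4 m; only its component perpendicular to the rod, T sinθ, produces torque. sinθ = h/√(h²+d²) = 7.5/√(7.5²+4.4²) = 0.8625.
For rotational equilibrium, T × 4.4 × 0.8625 = 992, so T = 992 / 3.795 = 261 N.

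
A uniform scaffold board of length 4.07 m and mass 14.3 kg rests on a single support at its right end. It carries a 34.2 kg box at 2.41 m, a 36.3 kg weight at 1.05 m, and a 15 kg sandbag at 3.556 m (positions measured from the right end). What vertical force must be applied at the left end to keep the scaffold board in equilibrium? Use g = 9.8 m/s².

Taking torques about the right end:
Beam weight: 14.3 × 9.8 = 140.1 N down at 2.035 m → arm 2.035 m, τ = 140.1 × 2.035 = 285.1 N·m counterclockwise.
Box: 34.2 × 9.8 = 335.2 N down at 2.41 m → arm 2.41 m, τ = 335.2 × 2.41 = 807.8 N·m counterclockwise.
Weight: 36.3 × 9.8 = 355.7 N down at 1.05 m → arm 1.05 m, τ = 355.7 × 1.05 = 373.5 N·m counterclockwise.
Sandbag: 15 × 9.8 = 147 N down at 3.556 m → arm 3.556 m, τ = 147 × 3.556 = 522.7 N·m counterclockwise.
Net moment of the loads = 1989 N·m counterclockwise.
The upward force F acts at the left end, arm 4.07 m, giving F × 4.07 clockwise.
For rotational equilibrium, F × 4.07 = 1989, so F = 1989 / 4.07 = 489 N.

F ≈ 489 N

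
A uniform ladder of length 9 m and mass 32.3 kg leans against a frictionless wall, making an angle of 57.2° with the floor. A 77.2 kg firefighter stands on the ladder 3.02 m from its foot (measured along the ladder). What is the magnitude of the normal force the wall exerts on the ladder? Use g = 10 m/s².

Sum moments about the foot of the ladder (the floor normal and friction both act there and drop out).
Ladder weight 32.3×10 = 323 N acts at 4.5 m along the ladder; its horizontal arm is 4.5·cos57.2° = 2.438 m → τ = 787.5 N·m clockwise.
Firefighter: 77.2×10 = 772 N at 3.02 m → arm 1.636 m → τ = 1263 N·m clockwise.
Wall normal N acts horizontally at the top; its moment arm is the height L sinθ = 9·sin57.2° = 7.565 m, counterclockwise.
For rotational equilibrium, N × 7.565 = 2050, so N = 271 N.

N_wall ≈ 271 N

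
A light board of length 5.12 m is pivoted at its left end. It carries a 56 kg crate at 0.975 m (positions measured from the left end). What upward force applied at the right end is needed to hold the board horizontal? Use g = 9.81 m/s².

About the left end:
Crate: 56 × 9.81 = 549.4 N down at 0.975 m → arm 0.975 m, τ = 549.4 × 0.975 = 535.7 N·m clockwise.
Net moment of the loads = 535.7 N·m clockwise.
The upward force F acts at the right end, arm 5.12 m, giving F × 5.12 counterclockwise.
Setting net torque to zero: F × 5.12 = 535.7 → F = 535.7 / 5.12 = 105 N.

F ≈ 105 N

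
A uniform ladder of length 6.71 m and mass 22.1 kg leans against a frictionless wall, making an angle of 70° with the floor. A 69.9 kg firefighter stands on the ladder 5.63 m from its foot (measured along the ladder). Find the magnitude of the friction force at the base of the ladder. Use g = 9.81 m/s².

f ≈ 249 N

Taking torques about the foot of the ladder:
Ladder weight 22.1×9.81 = 216.8 N acts at 3.355 m along the ladder; its horizontal arm is 3.355·cos70° = 1.147 m → τ = 248.7 N·m clockwise.
Firefighter: 69.9×9.81 = 685.7 N at 5.63 m → arm 1.926 m → τ = 1321 N·m clockwise.
Wall normal N acts horizontally at the top; its moment arm is the height L sinθ = 6.71·sin70° = 6.305 m, counterclockwise.
For rotational equilibrium, N × 6.305 = 1570, so N = 249 N.
ΣFx = 0: friction at the foot balances the wall's push, so f = N_wall = 249 N.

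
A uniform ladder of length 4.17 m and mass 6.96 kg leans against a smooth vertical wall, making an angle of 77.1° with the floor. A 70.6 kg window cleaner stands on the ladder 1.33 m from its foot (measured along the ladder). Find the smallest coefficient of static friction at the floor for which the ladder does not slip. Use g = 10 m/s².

μ_min ≈ 0.0768

Take moments about the foot of the ladder.
Ladder weight 6.96×10 = 69.6 N acts at 2.085 m along the ladder; its horizontal arm is 2.085·cos77.1° = 0.4655 m → τ = 32.4 N·m clockwise.
Window cleaner: 70.6×10 = 706 N at 1.33 m → arm 0.2969 m → τ = 209.6 N·m clockwise.
Wall normal N acts horizontally at the top; its moment arm is the height L sinθ = 4.17·sin77.1° = 4.065 m, counterclockwise.
For rotational equilibrium, N × 4.065 = 242, so N = 59.53 N.
ΣFx = 0 ⇒ f = N_wall = 59.53 N. ΣFy = 0 ⇒ N_floor = 775.6 N.
μ_min = f / N_floor = 59.53 / 775.6 = 0.0768.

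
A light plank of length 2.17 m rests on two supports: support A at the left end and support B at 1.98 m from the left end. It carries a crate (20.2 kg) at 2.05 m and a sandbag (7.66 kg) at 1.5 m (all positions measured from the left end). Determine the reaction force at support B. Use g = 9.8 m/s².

Taking torques about support A:
Crate: 20.2 × 9.8 = 198 N down at 2.05 m → arm 2.05 m, τ = 198 × 2.05 = 405.9 N·m clockwise.
Sandbag: 7.66 × 9.8 = 75.07 N down at 1.5 m → arm 1.5 m, τ = 75.07 × 1.5 = 112.6 N·m clockwise.
Net load moment about support A = 518.5 N·m clockwise.
Reaction R at support B is upward at 1.98 m, arm 1.98 m → moment R × 1.98 counterclockwise.
Στ = 0 ⇒ R × 1.98 = 518.5 ⇒ R = 262 N.

R_B ≈ 262 N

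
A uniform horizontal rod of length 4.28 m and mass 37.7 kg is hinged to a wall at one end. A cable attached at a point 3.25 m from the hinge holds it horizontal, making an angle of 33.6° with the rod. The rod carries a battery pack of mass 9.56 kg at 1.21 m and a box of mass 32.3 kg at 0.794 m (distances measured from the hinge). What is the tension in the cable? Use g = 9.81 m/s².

T ≈ 643 N

Taking torques about the hinge:
Beam weight: 37.7 × 9.81 = 369.8 N down at 2.14 m → arm 2.14 m, τ = 369.8 × 2.14 = 791.4 N·m clockwise.
Battery pack: 9.56 × 9.81 = 93.78 N down at 1.21 m → arm 1.21 m, τ = 93.78 × 1.21 = 113.5 N·m clockwise.
Box: 32.3 × 9.81 = 316.9 N down at 0.794 m → arm 0.794 m, τ = 316.9 × 0.794 = 251.6 N·m clockwise.
Total clockwise load moment = 1156 N·m.
The cable tension T acts at 3.25 m; only its component perpendicular to the rod, T sinθ, produces torque. sin 33.6° = 0.5534.
Στ = 0 ⇒ T × 3.25 × 0.5534 = 1156 ⇒ T = 1156 / 1.799 = 643 N.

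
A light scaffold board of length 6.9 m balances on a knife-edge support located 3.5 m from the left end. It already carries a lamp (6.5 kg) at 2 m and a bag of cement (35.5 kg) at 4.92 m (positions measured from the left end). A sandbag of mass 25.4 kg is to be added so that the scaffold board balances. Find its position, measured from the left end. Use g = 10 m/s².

Choose the knife-edge support (at 3.5 m from the left end) as the axis so the support reaction has zero arm there.
Lamp: 6.5 × 10 = 65 N down at 2 m → arm 1.5 m, τ = 65 × 1.5 = 97.5 N·m counterclockwise.
Bag of cement: 35.5 × 10 = 355 N down at 4.92 m → arm 1.42 m, τ = 355 × 1.42 = 504.1 N·m clockwise.
Net moment of existing loads = 406.6 N·m clockwise.
The sandbag weighs 25.4 × 10 = 254 N and must supply an equal counterclockwise moment, so its lever arm about the knife-edge support is 406.6 / 254 = 1.6 m.
That puts it at 3.5 − 1.6 = 1.9 m from the left end.

x ≈ 1.9 m from the left end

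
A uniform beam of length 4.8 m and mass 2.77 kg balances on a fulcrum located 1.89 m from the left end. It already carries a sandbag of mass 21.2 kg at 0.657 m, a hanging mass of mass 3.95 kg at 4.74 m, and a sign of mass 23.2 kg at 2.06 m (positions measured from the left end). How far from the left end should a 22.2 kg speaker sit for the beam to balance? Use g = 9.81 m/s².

Taking torques about the fulcrum (at 1.89 m from the left end):
Beam weight: 2.77 × 9.81 = 27.17 N down at 2.4 m → arm 0.51 m, τ = 27.17 × 0.51 = 13.86 N·m clockwise.
Sandbag: 21.2 × 9.81 = 208 N down at 0.657 m → arm 1.233 m, τ = 208 × 1.233 = 256.5 N·m counterclockwise.
Hanging mass: 3.95 × 9.81 = 38.75 N down at 4.74 m → arm 2.85 m, τ = 38.75 × 2.85 = 110.4 N·m clockwise.
Sign: 23.2 × 9.81 = 227.6 N down at 2.06 m → arm 0.17 m, τ = 227.6 × 0.17 = 38.69 N·m clockwise.
Net moment of existing loads = 93.55 N·m counterclockwise.
The speaker weighs 22.2 × 9.81 = 217.8 N and must supply an equal clockwise moment, so its lever arm about the fulcrum is 93.55 / 217.8 = 0.43 m.
That puts it at 1.89 + 0.43 = 2.32 m from the left end.

x ≈ 2.32 m from the left end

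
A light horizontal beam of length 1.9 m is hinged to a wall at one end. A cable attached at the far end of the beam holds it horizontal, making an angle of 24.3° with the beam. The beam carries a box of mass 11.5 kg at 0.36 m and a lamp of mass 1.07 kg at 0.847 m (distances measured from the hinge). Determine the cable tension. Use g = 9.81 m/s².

T ≈ 63.3 N

About the hinge:
Box: 11.5 × 9.81 = 112.8 N down at 0.36 m → arm 0.36 m, τ = 112.8 × 0.36 = 40.61 N·m clockwise.
Lamp: 1.07 × 9.81 = 10.5 N down at 0.847 m → arm 0.847 m, τ = 10.5 × 0.847 = 8.893 N·m clockwise.
Total clockwise load moment = 49.5 N·m.
The cable tension T acts at 1.9 m; only its component perpendicular to the beam, T sinθ, produces torque. sin 24.3° = 0.4115.
Setting net torque to zero: T × 1.9 × 0.4115 = 49.5 → T = 49.5 / 0.7818 = 63.3 N.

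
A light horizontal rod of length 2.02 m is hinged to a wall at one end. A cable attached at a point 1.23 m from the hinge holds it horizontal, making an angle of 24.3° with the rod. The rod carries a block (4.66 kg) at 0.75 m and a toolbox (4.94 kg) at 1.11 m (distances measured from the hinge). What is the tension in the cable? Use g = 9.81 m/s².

About the hinge:
Block: 4.66 × 9.81 = 45.71 N down at 0.75 m → arm 0.75 m, τ = 45.71 × 0.75 = 34.28 N·m clockwise.
Toolbox: 4.94 × 9.81 = 48.46 N down at 1.11 m → arm 1.11 m, τ = 48.46 × 1.11 = 53.79 N·m clockwise.
Total clockwise load moment = 88.07 N·m.
The cable tension T acts at 1.23 m; only its component perpendicular to the rod, T sinθ, produces torque. sin 24.3° = 0.4115.
Στ = 0 ⇒ T × 1.23 × 0.4115 = 88.07 ⇒ T = 88.07 / 0.5061 = 174 N.

T ≈ 174 N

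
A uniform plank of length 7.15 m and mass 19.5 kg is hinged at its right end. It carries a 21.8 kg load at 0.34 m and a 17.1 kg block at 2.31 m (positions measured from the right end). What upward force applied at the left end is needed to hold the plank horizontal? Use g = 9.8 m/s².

F ≈ 160 N

Sum moments about the right end (the unknown pivot reaction has zero arm there).
Beam weight: 19.5 × 9.8 = 191.1 N down at 3.575 m → arm 3.575 m, τ = 191.1 × 3.575 = 683.2 N·m counterclockwise.
Load: 21.8 × 9.8 = 213.6 N down at 0.34 m → arm 0.34 m, τ = 213.6 × 0.34 = 72.62 N·m counterclockwise.
Block: 17.1 × 9.8 = 167.6 N down at 2.31 m → arm 2.31 m, τ = 167.6 × 2.31 = 387.2 N·m counterclockwise.
Net moment of the loads = 1143 N·m counterclockwise.
The upward force F acts at the left end, arm 7.15 m, giving F × 7.15 clockwise.
Στ = 0 ⇒ F × 7.15 = 1143 ⇒ F = 1143 / 7.15 = 160 N.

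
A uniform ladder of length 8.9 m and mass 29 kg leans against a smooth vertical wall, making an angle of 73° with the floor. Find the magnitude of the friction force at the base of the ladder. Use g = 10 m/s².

f ≈ 44.3 N

Take moments about the foot of the ladder.
Ladder weight 29×10 = 290 N acts at 4.45 m along the ladder; its horizontal arm is 4.45·cos73° = 1.301 m → τ = 377.3 N·m clockwise.
Wall normal N acts horizontally at the top; its moment arm is the height L sinθ = 8.9·sin73° = 8.511 m, counterclockwise.
Setting net torque to zero: N × 8.511 = 377.3 → N = 44.3 N.
ΣFx = 0: friction at the foot balances the wall's push, so f = N_wall = 44.3 N.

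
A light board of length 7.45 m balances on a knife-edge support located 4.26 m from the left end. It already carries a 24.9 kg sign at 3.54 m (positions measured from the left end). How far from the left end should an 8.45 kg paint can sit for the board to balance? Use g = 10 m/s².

Choose the knife-edge support (at 4.26 m from the left end) as the axis so the support reaction has zero arm there.
Sign: 24.9 × 10 = 249 N down at 3.54 m → arm 0.72 m, τ = 249 × 0.72 = 179.3 N·m counterclockwise.
Net moment of existing loads = 179.3 N·m counterclockwise.
The paint can weighs 8.45 × 10 = 84.5 N and must supply an equal clockwise moment, so its lever arm about the knife-edge support is 179.3 / 84.5 = 2.12 m.
That puts it at 4.26 + 2.12 = 6.38 m from the left end.

x ≈ 6.38 m from the left end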